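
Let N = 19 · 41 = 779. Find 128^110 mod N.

614

Mod 19: 128 ≡ 14; by Fermat, exponent reduces to 110 mod 18 = 2; 14^2 ≡ 6 (mod 19).
Mod 41: 128 ≡ 5; by Fermat, exponent reduces to 110 mod 40 = 30; 5^30 ≡ 40 (mod 41).
Combine by CRT: x ≡ 6 (mod 19), x ≡ 40 (mod 41) ⇒ x ≡ 614 (mod 779).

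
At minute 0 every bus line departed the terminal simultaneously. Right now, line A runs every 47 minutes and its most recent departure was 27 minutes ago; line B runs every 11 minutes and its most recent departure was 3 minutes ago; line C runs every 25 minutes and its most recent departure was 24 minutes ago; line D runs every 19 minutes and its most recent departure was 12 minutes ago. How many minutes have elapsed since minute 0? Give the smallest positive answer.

The moduli are pairwise coprime; N = 47·11·25·19 = 245575.
N/47 = 5225; 5225 ≡ 8 (mod 47); 8·6 ≡ 1, so inverse 6.
N/11 = 22325; 22325 ≡ 6 (mod 11); 6·2 ≡ 1, so inverse 2.
N/25 = 9823; 9823 ≡ 23 (mod 25); 23·12 ≡ 1, so inverse 12.
N/19 = 12925; 12925 ≡ 5 (mod 19); 5·4 ≡ 1, so inverse 4.
t ≡ 27·5225·6 + 3·22325·2 + 24·9823·12 + 12·12925·4 = 4429824.
4429824 mod 245575 = 9474.

9474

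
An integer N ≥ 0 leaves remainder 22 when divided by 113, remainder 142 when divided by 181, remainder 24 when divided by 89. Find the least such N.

116525

From N ≡ 22 (mod 113) write N = 22 + 113t. Substituting into N ≡ 142 (mod 181) gives 113t ≡ 120 (mod 181), and since 113⁻¹ ≡ 173 (mod 181), t ≡ 126. Hence N ≡ 22 + 113·126 = 14260 (mod 20453).
From N ≡ 14260 (mod 20453) write N = 14260 + 20453t. Substituting into N ≡ 24 (mod 89) gives 20453t ≡ 4 (mod 89), and since 72⁻¹ ≡ 68 (mod 89), t ≡ 5. Hence N ≡ 14260 + 20453·5 = 116525 (mod 1820317).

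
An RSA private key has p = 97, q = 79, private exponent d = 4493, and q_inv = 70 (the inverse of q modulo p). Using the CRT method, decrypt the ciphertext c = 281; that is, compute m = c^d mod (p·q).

4034

d_p = d mod (p−1) = 4493 mod 96 = 77; d_q = d mod (q−1) = 47.
m₁ = c^(d_p) mod p: c ≡ 87 (mod 97), and 87^77 mod 97 = 57.
m₂ = c^(d_q) mod q: c ≡ 44 (mod 79), and 44^47 mod 79 = 5.
h = q_inv·(m₁ − m₂) mod p = 70·(57 − 5) mod 97 = 51.
m = m₂ + h·q = 5 + 51·79 = 4034.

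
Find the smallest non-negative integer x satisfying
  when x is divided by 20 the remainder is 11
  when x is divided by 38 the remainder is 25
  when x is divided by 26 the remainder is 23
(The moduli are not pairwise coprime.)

2571

gcd(20, 38) = 2 and 2 | (25 − 11), so the pair is consistent; merging gives x ≡ 291 (mod 380), where 380 = lcm(20, 38).
gcd(380, 26) = 2 and 2 | (23 − 291), so the pair is consistent; merging gives x ≡ 2571 (mod 4940), where 4940 = lcm(380, 26).
The solution is unique modulo lcm(20, 38, 26) = 4940.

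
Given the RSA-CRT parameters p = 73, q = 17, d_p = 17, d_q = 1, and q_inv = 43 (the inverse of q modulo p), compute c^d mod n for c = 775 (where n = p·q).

1081

m₁ = c^(d_p) mod p: c ≡ 45 (mod 73), and 45^17 mod 73 = 59.
m₂ = c^(d_q) mod q: c ≡ 10 (mod 17), and 10^1 mod 17 = 10.
h = q_inv·(m₁ − m₂) mod p = 43·(59 − 10) mod 73 = 63.
m = m₂ + h·q = 10 + 63·17 = 1081.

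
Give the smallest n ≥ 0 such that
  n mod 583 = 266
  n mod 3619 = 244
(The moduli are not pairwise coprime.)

gcd(583, 3619) = 11 and 11 | (244 − 266), so the pair is consistent; merging gives n ≡ 18339 (mod 191807), where 191807 = lcm(583, 3619).
The solution is unique modulo lcm(583, 3619) = 191807.

18339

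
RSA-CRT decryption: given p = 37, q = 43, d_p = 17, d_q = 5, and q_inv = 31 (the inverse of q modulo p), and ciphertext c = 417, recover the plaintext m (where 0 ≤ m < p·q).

m₁ = c^(d_p) mod p: c ≡ 10 (mod 37), and 10^17 mod 37 = 26.
m₂ = c^(d_q) mod q: c ≡ 30 (mod 43), and 30^5 mod 43 = 12.
h = q_inv·(m₁ − m₂) mod p = 31·(26 − 12) mod 37 = 27.
m = m₂ + h·q = 12 + 27·43 = 1173.

1173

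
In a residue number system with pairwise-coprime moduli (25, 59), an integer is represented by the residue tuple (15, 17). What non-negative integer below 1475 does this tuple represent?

Combine the congruences pairwise.
From x ≡ 15 (mod 25) write x = 15 + 25t. Substituting into x ≡ 17 (mod 59) gives 25t ≡ 2 (mod 59), and since 25⁻¹ ≡ 26 (mod 59), t ≡ 52. Hence x ≡ 15 + 25·52 = 1315 (mod 1475).

1315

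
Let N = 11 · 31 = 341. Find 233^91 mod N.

Mod 11: 233 ≡ 2; by Fermat, exponent reduces to 91 mod 10 = 1; 2^1 ≡ 2 (mod 11).
Mod 31: 233 ≡ 16; by Fermat, exponent reduces to 91 mod 30 = 1; 16^1 ≡ 16 (mod 31).
Combine by CRT: x ≡ 2 (mod 11), x ≡ 16 (mod 31) ⇒ x ≡ 233 (mod 341).

233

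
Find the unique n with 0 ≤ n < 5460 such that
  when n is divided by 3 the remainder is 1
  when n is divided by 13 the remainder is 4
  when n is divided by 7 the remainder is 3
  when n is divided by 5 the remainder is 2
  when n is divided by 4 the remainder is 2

Combine the congruences pairwise.
From n ≡ 1 (mod 3) write n = 1 + 3t. Substituting into n ≡ 4 (mod 13) gives 3t ≡ 3 (mod 13), and since 3⁻¹ ≡ 9 (mod 13), t ≡ 1. Hence n ≡ 1 + 3·1 = 4 (mod 39).
From n ≡ 4 (mod 39) write n = 4 + 39t. Substituting into n ≡ 3 (mod 7) gives 39t ≡ 6 (mod 7), and since 4⁻¹ ≡ 2 (mod 7), t ≡ 5. Hence n ≡ 4 + 39·5 = 199 (mod 273).
From n ≡ 199 (mod 273) write n = 199 + 273t. Substituting into n ≡ 2 (mod 5) gives 273t ≡ 3 (mod 5), and since 3⁻¹ ≡ 2 (mod 5), t ≡ 1. Hence n ≡ 199 + 273·1 = 472 (mod 1365).
From n ≡ 472 (mod 1365) write n = 472 + 1365t. Substituting into n ≡ 2 (mod 4) gives 1365t ≡ 2 (mod 4), and since 1⁻¹ ≡ 1 (mod 4), t ≡ 2. Hence n ≡ 472 + 1365·2 = 3202 (mod 5460).

3202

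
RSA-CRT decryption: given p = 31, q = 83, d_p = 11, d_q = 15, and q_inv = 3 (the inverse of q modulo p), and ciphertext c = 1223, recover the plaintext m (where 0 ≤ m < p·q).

1807

m₁ = c^(d_p) mod p: c ≡ 14 (mod 31), and 14^11 mod 31 = 9.
m₂ = c^(d_q) mod q: c ≡ 61 (mod 83), and 61^15 mod 83 = 64.
h = q_inv·(m₁ − m₂) mod p = 3·(9 − 64) mod 31 = 21.
m = m₂ + h·q = 64 + 21·83 = 1807.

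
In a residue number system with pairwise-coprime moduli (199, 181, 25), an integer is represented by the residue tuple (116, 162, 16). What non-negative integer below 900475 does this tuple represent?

From x ≡ 116 (mod 199) write x = 116 + 199t. Substituting into x ≡ 162 (mod 181) gives 199t ≡ 46 (mod 181), and since 18⁻¹ ≡ 171 (mod 181), t ≡ 83. Hence x ≡ 116 + 199·83 = 16633 (mod 36019).
From x ≡ 16633 (mod 36019) write x = 16633 + 36019t. Substituting into x ≡ 16 (mod 25) gives 36019t ≡ 8 (mod 25), and since 19⁻¹ ≡ 4 (mod 25), t ≡ 7. Hence x ≡ 16633 + 36019·7 = 268766 (mod 900475).

268766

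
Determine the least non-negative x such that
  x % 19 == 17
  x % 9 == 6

Combine the congruences pairwise.
From x ≡ 17 (mod 19) write x = 17 + 19t. Substituting into x ≡ 6 (mod 9) gives 19t ≡ 7 (mod 9), and since 1⁻¹ ≡ 1 (mod 9), t ≡ 7. Hence x ≡ 17 + 19·7 = 150 (mod 171).

150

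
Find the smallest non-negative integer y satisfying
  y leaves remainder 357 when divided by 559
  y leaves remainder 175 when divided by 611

15450

Combine the congruences pairwise.
gcd(559, 611) = 13 and 13 | (175 − 357), so the pair is consistent; merging gives y ≡ 15450 (mod 26273), where 26273 = lcm(559, 611).
The solution is unique modulo lcm(559, 611) = 26273.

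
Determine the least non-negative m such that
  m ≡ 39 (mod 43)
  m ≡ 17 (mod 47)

1286

From m ≡ 39 (mod 43) write m = 39 + 43t. Substituting into m ≡ 17 (mod 47) gives 43t ≡ 25 (mod 47), and since 43⁻¹ ≡ 35 (mod 47), t ≡ 29. Hence m ≡ 39 + 43·29 = 1286 (mod 2021).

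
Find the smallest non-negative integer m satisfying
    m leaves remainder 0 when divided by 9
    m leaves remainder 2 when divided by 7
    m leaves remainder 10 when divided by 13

The moduli are pairwise coprime; N = 9·7·13 = 819.
N/9 = 91; 91 ≡ 1 (mod 9), inverse 1.
N/7 = 117; 117 ≡ 5 (mod 7); 5·3 ≡ 1, so inverse 3.
N/13 = 63; 63 ≡ 11 (mod 13); 11·6 ≡ 1, so inverse 6.
m ≡ 0·91·1 + 2·117·3 + 10·63·6 = 4482.
4482 mod 819 = 387.

387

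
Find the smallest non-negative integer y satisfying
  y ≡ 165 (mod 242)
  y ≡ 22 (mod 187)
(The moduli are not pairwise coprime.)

gcd(242, 187) = 11 and 11 | (22 − 165), so the pair is consistent; merging gives y ≡ 2827 (mod 4114), where 4114 = lcm(242, 187).
The solution is unique modulo lcm(242, 187) = 4114.

2827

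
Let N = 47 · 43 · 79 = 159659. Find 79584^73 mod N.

Mod 47: 79584 ≡ 13; by Fermat, exponent reduces to 73 mod 46 = 27; 13^27 ≡ 15 (mod 47).
Mod 43: 79584 ≡ 34; by Fermat, exponent reduces to 73 mod 42 = 31; 34^31 ≡ 29 (mod 43).
Mod 79: 79584 ≡ 31; 31^73 ≡ 19 (mod 79).
Combine by CRT: x ≡ 15 (mod 47), x ≡ 29 (mod 43), x ≡ 19 (mod 79) ⇒ x ≡ 140639 (mod 159659).

140639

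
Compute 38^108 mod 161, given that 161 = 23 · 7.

78

Mod 23: 38 ≡ 15; by Fermat, exponent reduces to 108 mod 22 = 20; 15^20 ≡ 9 (mod 23).
Mod 7: 38 ≡ 3; since 6 | 108, by Fermat 3^108 ≡ 1 (mod 7).
Combine by CRT: x ≡ 9 (mod 23), x ≡ 1 (mod 7) ⇒ x ≡ 78 (mod 161).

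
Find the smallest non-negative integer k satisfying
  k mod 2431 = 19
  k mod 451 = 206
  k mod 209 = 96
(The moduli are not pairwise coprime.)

644234

Combine the congruences pairwise.
gcd(2431, 451) = 11 and 11 | (206 − 19), so the pair is consistent; merging gives k ≡ 46208 (mod 99671), where 99671 = lcm(2431, 451).
gcd(99671, 209) = 11 and 11 | (96 − 46208), so the pair is consistent; merging gives k ≡ 644234 (mod 1893749), where 1893749 = lcm(99671, 209).
The solution is unique modulo lcm(2431, 451, 209) = 1893749.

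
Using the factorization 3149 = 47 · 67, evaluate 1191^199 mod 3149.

1861

Mod 47: 1191 ≡ 16; by Fermat, exponent reduces to 199 mod 46 = 15; 16^15 ≡ 28 (mod 47).
Mod 67: 1191 ≡ 52; by Fermat, exponent reduces to 199 mod 66 = 1; 52^1 ≡ 52 (mod 67).
Combine by CRT: x ≡ 28 (mod 47), x ≡ 52 (mod 67) ⇒ x ≡ 1861 (mod 3149).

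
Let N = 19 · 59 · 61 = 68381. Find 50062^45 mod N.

42884

Mod 19: 50062 ≡ 16; by Fermat, exponent reduces to 45 mod 18 = 9; 16^9 ≡ 1 (mod 19).
Mod 59: 50062 ≡ 30; 30^45 ≡ 50 (mod 59).
Mod 61: 50062 ≡ 42; 42^45 ≡ 1 (mod 61).
Combine by CRT: x ≡ 1 (mod 19), x ≡ 50 (mod 59), x ≡ 1 (mod 61) ⇒ x ≡ 42884 (mod 68381).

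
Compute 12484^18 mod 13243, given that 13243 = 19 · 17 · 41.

3079

Mod 19: 12484 ≡ 1; since 18 | 18, by Fermat 1^18 ≡ 1 (mod 19).
Mod 17: 12484 ≡ 6; by Fermat, exponent reduces to 18 mod 16 = 2; 6^2 ≡ 2 (mod 17).
Mod 41: 12484 ≡ 20; 20^18 ≡ 4 (mod 41).
Combine by CRT: x ≡ 1 (mod 19), x ≡ 2 (mod 17), x ≡ 4 (mod 41) ⇒ x ≡ 3079 (mod 13243).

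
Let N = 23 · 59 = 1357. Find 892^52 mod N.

315

Mod 23: 892 ≡ 18; by Fermat, exponent reduces to 52 mod 22 = 8; 18^8 ≡ 16 (mod 23).
Mod 59: 892 ≡ 7; 7^52 ≡ 20 (mod 59).
Combine by CRT: x ≡ 16 (mod 23), x ≡ 20 (mod 59) ⇒ x ≡ 315 (mod 1357).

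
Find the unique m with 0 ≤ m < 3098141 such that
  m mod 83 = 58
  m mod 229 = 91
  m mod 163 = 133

180085

The moduli are pairwise coprime; N = 83·229·163 = 3098141.
N/83 = 37327; 37327 ≡ 60 (mod 83); 60·18 ≡ 1, so inverse 18.
N/229 = 13529; 13529 ≡ 18 (mod 229); 18·140 ≡ 1, so inverse 140.
N/163 = 19007; 19007 ≡ 99 (mod 163); 99·28 ≡ 1, so inverse 28.
m ≡ 58·37327·18 + 91·13529·140 + 133·19007·28 = 282110916.
282110916 mod 3098141 = 180085.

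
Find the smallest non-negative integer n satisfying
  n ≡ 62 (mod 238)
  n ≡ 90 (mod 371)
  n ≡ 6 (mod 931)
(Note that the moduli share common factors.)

gcd(238, 371) = 7 and 7 | (90 − 62), so the pair is consistent; merging gives n ≡ 11962 (mod 12614), where 12614 = lcm(238, 371).
gcd(12614, 931) = 7 and 7 | (6 − 11962), so the pair is consistent; merging gives n ≡ 1601326 (mod 1677662), where 1677662 = lcm(12614, 931).
The solution is unique modulo lcm(238, 371, 931) = 1677662.

1601326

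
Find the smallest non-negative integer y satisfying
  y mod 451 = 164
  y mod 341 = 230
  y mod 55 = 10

gcd(451, 341) = 11 and 11 | (230 − 164), so the pair is consistent; merging gives y ≡ 6027 (mod 13981), where 13981 = lcm(451, 341).
gcd(13981, 55) = 11 and 11 | (10 − 6027), so the pair is consistent; merging gives y ≡ 47970 (mod 69905), where 69905 = lcm(13981, 55).
The solution is unique modulo lcm(451, 341, 55) = 69905.

47970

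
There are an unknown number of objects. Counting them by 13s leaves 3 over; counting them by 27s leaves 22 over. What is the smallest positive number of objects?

211

Combine the congruences pairwise.
From N ≡ 3 (mod 13) write N = 3 + 13t. Substituting into N ≡ 22 (mod 27) gives 13t ≡ 19 (mod 27), and since 13⁻¹ ≡ 25 (mod 27), t ≡ 16. Hence N ≡ 3 + 13·16 = 211 (mod 351).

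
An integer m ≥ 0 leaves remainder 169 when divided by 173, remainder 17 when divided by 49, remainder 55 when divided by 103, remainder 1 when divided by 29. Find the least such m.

The moduli are pairwise coprime; N = 173·49·103·29 = 25320799.
N/173 = 146363; 146363 ≡ 5 (mod 173); 5·104 ≡ 1, so inverse 104.
N/49 = 516751; 516751 ≡ 46 (mod 49); 46·16 ≡ 1, so inverse 16.
N/103 = 245833; 245833 ≡ 75 (mod 103); 75·11 ≡ 1, so inverse 11.
N/29 = 873131; 873131 ≡ 28 (mod 29); 28·28 ≡ 1, so inverse 28.
m ≡ 169·146363·104 + 17·516751·16 + 55·245833·11 + 1·873131·28 = 2886208993.
2886208993 mod 25320799 = 24958706.

24958706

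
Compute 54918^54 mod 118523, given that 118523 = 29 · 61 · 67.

Mod 29: 54918 ≡ 21; by Fermat, exponent reduces to 54 mod 28 = 26; 21^26 ≡ 5 (mod 29).
Mod 61: 54918 ≡ 18; 18^54 ≡ 52 (mod 61).
Mod 67: 54918 ≡ 45; 45^54 ≡ 64 (mod 67).
Combine by CRT: x ≡ 5 (mod 29), x ≡ 52 (mod 61), x ≡ 64 (mod 67) ⇒ x ≡ 24452 (mod 118523).

24452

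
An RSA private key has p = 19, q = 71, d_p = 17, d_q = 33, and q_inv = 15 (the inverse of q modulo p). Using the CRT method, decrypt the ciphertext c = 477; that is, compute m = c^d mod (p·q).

m₁ = c^(d_p) mod p: c ≡ 2 (mod 19), and 2^17 mod 19 = 10.
m₂ = c^(d_q) mod q: c ≡ 51 (mod 71), and 51^33 mod 71 = 41.
h = q_inv·(m₁ − m₂) mod p = 15·(10 − 41) mod 19 = 10.
m = m₂ + h·q = 41 + 10·71 = 751.

751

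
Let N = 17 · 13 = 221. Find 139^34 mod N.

9

Mod 17: 139 ≡ 3; by Fermat, exponent reduces to 34 mod 16 = 2; 3^2 ≡ 9 (mod 17).
Mod 13: 139 ≡ 9; by Fermat, exponent reduces to 34 mod 12 = 10; 9^10 ≡ 9 (mod 13).
Combine by CRT: x ≡ 9 (mod 17), x ≡ 9 (mod 13) ⇒ x ≡ 9 (mod 221).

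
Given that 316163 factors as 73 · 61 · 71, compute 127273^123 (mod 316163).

Mod 73: 127273 ≡ 34; by Fermat, exponent reduces to 123 mod 72 = 51; 34^51 ≡ 21 (mod 73).
Mod 61: 127273 ≡ 27; by Fermat, exponent reduces to 123 mod 60 = 3; 27^3 ≡ 41 (mod 61).
Mod 71: 127273 ≡ 41; by Fermat, exponent reduces to 123 mod 70 = 53; 41^53 ≡ 39 (mod 71).
Combine by CRT: x ≡ 21 (mod 73), x ≡ 41 (mod 61), x ≡ 39 (mod 71) ⇒ x ≡ 228730 (mod 316163).

228730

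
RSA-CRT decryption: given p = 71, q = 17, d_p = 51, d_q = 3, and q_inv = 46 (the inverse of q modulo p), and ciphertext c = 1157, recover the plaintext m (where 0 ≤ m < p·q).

m₁ = c^(d_p) mod p: c ≡ 21 (mod 71), and 21^51 mod 71 = 67.
m₂ = c^(d_q) mod q: c ≡ 1 (mod 17), and 1^3 mod 17 = 1.
h = q_inv·(m₁ − m₂) mod p = 46·(67 − 1) mod 71 = 54.
m = m₂ + h·q = 1 + 54·17 = 919.

919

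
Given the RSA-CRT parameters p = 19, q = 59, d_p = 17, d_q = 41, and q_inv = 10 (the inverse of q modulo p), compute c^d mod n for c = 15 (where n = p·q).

204

m₁ = c^(d_p) mod p: c ≡ 15 (mod 19), and 15^17 mod 19 = 14.
m₂ = c^(d_q) mod q: c ≡ 15 (mod 59), and 15^41 mod 59 = 27.
h = q_inv·(m₁ − m₂) mod p = 10·(14 − 27) mod 19 = 3.
m = m₂ + h·q = 27 + 3·59 = 204.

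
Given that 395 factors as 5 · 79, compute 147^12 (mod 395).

196

Mod 5: 147 ≡ 2; since 4 | 12, by Fermat 2^12 ≡ 1 (mod 5).
Mod 79: 147 ≡ 68; 68^12 ≡ 38 (mod 79).
Combine by CRT: x ≡ 1 (mod 5), x ≡ 38 (mod 79) ⇒ x ≡ 196 (mod 395).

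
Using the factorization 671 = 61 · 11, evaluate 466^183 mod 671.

515

Mod 61: 466 ≡ 39; by Fermat, exponent reduces to 183 mod 60 = 3; 39^3 ≡ 27 (mod 61).
Mod 11: 466 ≡ 4; by Fermat, exponent reduces to 183 mod 10 = 3; 4^3 ≡ 9 (mod 11).
Combine by CRT: x ≡ 27 (mod 61), x ≡ 9 (mod 11) ⇒ x ≡ 515 (mod 671).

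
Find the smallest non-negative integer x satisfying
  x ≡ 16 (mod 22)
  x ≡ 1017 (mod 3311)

4328

gcd(22, 3311) = 11 and 11 | (1017 − 16), so the pair is consistent; merging gives x ≡ 4328 (mod 6622), where 6622 = lcm(22, 3311).
The solution is unique modulo lcm(22, 3311) = 6622.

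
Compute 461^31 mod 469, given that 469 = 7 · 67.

223

Mod 7: 461 ≡ 6; by Fermat, exponent reduces to 31 mod 6 = 1; 6^1 ≡ 6 (mod 7).
Mod 67: 461 ≡ 59; 59^31 ≡ 22 (mod 67).
Combine by CRT: x ≡ 6 (mod 7), x ≡ 22 (mod 67) ⇒ x ≡ 223 (mod 469).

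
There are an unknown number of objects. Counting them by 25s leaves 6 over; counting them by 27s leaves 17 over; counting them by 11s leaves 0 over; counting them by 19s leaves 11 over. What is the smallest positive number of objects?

6281

The moduli are pairwise coprime; M = 25·27·11·19 = 141075.
M/25 = 5643; 5643 ≡ 18 (mod 25); 18·7 ≡ 1, so inverse 7.
M/27 = 5225; 5225 ≡ 14 (mod 27); 14·2 ≡ 1, so inverse 2.
M/11 = 12825; 12825 ≡ 10 (mod 11); 10·10 ≡ 1, so inverse 10.
M/19 = 7425; 7425 ≡ 15 (mod 19); 15·14 ≡ 1, so inverse 14.
N ≡ 6·5643·7 + 17·5225·2 + 0·12825·10 + 11·7425·14 = 1558106.
1558106 mod 141075 = 6281.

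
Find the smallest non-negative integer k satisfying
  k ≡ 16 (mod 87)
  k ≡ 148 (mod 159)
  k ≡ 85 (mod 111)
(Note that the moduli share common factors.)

129733

gcd(87, 159) = 3 and 3 | (148 − 16), so the pair is consistent; merging gives k ≡ 625 (mod 4611), where 4611 = lcm(87, 159).
gcd(4611, 111) = 3 and 3 | (85 − 625), so the pair is consistent; merging gives k ≡ 129733 (mod 170607), where 170607 = lcm(4611, 111).
The solution is unique modulo lcm(87, 159, 111) = 170607.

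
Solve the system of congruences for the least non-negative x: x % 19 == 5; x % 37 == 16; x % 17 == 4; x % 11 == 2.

From x ≡ 5 (mod 19) write x = 5 + 19t. Substituting into x ≡ 16 (mod 37) gives 19t ≡ 11 (mod 37), and since 19⁻¹ ≡ 2 (mod 37), t ≡ 22. Hence x ≡ 5 + 19·22 = 423 (mod 703).
From x ≡ 423 (mod 703) write x = 423 + 703t. Substituting into x ≡ 4 (mod 17) gives 703t ≡ 6 (mod 17), and since 6⁻¹ ≡ 3 (mod 17), t ≡ 1. Hence x ≡ 423 + 703·1 = 1126 (mod 11951).
From x ≡ 1126 (mod 11951) write x = 1126 + 11951t. Substituting into x ≡ 2 (mod 11) gives 11951t ≡ 9 (mod 11), and since 5⁻¹ ≡ 9 (mod 11), t ≡ 4. Hence x ≡ 1126 + 11951·4 = 48930 (mod 131461).

48930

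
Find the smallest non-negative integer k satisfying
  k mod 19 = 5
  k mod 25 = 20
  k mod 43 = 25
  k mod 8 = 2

The moduli are pairwise coprime; N = 19·25·43·8 = 163400.
N/19 = 8600; 8600 ≡ 12 (mod 19); 12·8 ≡ 1, so inverse 8.
N/25 = 6536; 6536 ≡ 11 (mod 25); 11·16 ≡ 1, so inverse 16.
N/43 = 3800; 3800 ≡ 16 (mod 43); 16·35 ≡ 1, so inverse 35.
N/8 = 20425; 20425 ≡ 1 (mod 8), inverse 1.
k ≡ 5·8600·8 + 20·6536·16 + 25·3800·35 + 2·20425·1 = 5801370.
5801370 mod 163400 = 82370.

82370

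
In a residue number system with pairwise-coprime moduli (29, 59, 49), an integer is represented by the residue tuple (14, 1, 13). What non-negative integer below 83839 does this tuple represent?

9323

The moduli are pairwise coprime; N = 29·59·49 = 83839.
N/29 = 2891; 2891 ≡ 20 (mod 29); 20·16 ≡ 1, so inverse 16.
N/59 = 1421; 1421 ≡ 5 (mod 59); 5·12 ≡ 1, so inverse 12.
N/49 = 1711; 1711 ≡ 45 (mod 49); 45·12 ≡ 1, so inverse 12.
x ≡ 14·2891·16 + 1·1421·12 + 13·1711·12 = 931552.
931552 mod 83839 = 9323.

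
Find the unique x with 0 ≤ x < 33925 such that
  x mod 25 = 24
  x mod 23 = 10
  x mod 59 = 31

Combine the congruences pairwise.
From x ≡ 24 (mod 25) write x = 24 + 25t. Substituting into x ≡ 10 (mod 23) gives 25t ≡ 9 (mod 23), and since 2⁻¹ ≡ 12 (mod 23), t ≡ 16. Hence x ≡ 24 + 25·16 = 424 (mod 575).
From x ≡ 424 (mod 575) write x = 424 + 575t. Substituting into x ≡ 31 (mod 59) gives 575t ≡ 20 (mod 59), and since 44⁻¹ ≡ 55 (mod 59), t ≡ 38. Hence x ≡ 424 + 575·38 = 22274 (mod 33925).

22274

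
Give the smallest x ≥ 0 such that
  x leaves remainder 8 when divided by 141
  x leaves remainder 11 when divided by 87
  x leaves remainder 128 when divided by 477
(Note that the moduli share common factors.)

gcd(141, 87) = 3 and 3 | (11 − 8), so the pair is consistent; merging gives x ≡ 2969 (mod 4089), where 4089 = lcm(141, 87).
gcd(4089, 477) = 3 and 3 | (128 − 2969), so the pair is consistent; merging gives x ≡ 203330 (mod 650151), where 650151 = lcm(4089, 477).
The solution is unique modulo lcm(141, 87, 477) = 650151.

203330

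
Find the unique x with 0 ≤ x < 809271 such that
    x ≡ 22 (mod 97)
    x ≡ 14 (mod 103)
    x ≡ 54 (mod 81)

196641

From x ≡ 22 (mod 97) write x = 22 + 97t. Substituting into x ≡ 14 (mod 103) gives 97t ≡ 95 (mod 103), and since 97⁻¹ ≡ 17 (mod 103), t ≡ 70. Hence x ≡ 22 + 97·70 = 6812 (mod 9991).
From x ≡ 6812 (mod 9991) write x = 6812 + 9991t. Substituting into x ≡ 54 (mod 81) gives 9991t ≡ 46 (mod 81), and since 28⁻¹ ≡ 55 (mod 81), t ≡ 19. Hence x ≡ 6812 + 9991·19 = 196641 (mod 809271).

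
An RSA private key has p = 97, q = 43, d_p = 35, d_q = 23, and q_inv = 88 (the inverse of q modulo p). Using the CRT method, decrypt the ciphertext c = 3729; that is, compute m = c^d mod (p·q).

2337

m₁ = c^(d_p) mod p: c ≡ 43 (mod 97), and 43^35 mod 97 = 9.
m₂ = c^(d_q) mod q: c ≡ 31 (mod 43), and 31^23 mod 43 = 15.
h = q_inv·(m₁ − m₂) mod p = 88·(9 − 15) mod 97 = 54.
m = m₂ + h·q = 15 + 54·43 = 2337.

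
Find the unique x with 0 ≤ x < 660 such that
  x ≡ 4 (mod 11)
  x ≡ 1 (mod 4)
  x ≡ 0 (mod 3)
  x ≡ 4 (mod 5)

From x ≡ 4 (mod 11) write x = 4 + 11t. Substituting into x ≡ 1 (mod 4) gives 11t ≡ 1 (mod 4), and since 3⁻¹ ≡ 3 (mod 4), t ≡ 3. Hence x ≡ 4 + 11·3 = 37 (mod 44).
From x ≡ 37 (mod 44) write x = 37 + 44t. Substituting into x ≡ 0 (mod 3) gives 44t ≡ 2 (mod 3), and since 2⁻¹ ≡ 2 (mod 3), t ≡ 1. Hence x ≡ 37 + 44·1 = 81 (mod 132).
From x ≡ 81 (mod 132) write x = 81 + 132t. Substituting into x ≡ 4 (mod 5) gives 132t ≡ 3 (mod 5), and since 2⁻¹ ≡ 3 (mod 5), t ≡ 4. Hence x ≡ 81 + 132·4 = 609 (mod 660).

609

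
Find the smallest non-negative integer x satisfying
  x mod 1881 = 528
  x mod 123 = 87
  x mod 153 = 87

Combine the congruences pairwise.
gcd(1881, 123) = 3 and 3 | (87 − 528), so the pair is consistent; merging gives x ≡ 73887 (mod 77121), where 77121 = lcm(1881, 123).
gcd(77121, 153) = 9 and 9 | (87 − 73887), so the pair is consistent; merging gives x ≡ 922218 (mod 1311057), where 1311057 = lcm(77121, 153).
The solution is unique modulo lcm(1881, 123, 153) = 1311057.

922218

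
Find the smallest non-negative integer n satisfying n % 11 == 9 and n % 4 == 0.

From n ≡ 9 (mod 11) write n = 9 + 11t. Substituting into n ≡ 0 (mod 4) gives 11t ≡ 3 (mod 4), and since 3⁻¹ ≡ 3 (mod 4), t ≡ 1. Hence n ≡ 9 + 11·1 = 20 (mod 44).

20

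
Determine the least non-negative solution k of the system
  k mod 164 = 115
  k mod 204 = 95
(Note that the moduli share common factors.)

4379

Combine the congruences pairwise.
gcd(164, 204) = 4 and 4 | (95 − 115), so the pair is consistent; merging gives k ≡ 4379 (mod 8364), where 8364 = lcm(164, 204).
The solution is unique modulo lcm(164, 204) = 8364.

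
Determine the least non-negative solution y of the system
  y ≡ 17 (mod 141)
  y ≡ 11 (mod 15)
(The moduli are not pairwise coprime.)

581

Combine the congruences pairwise.
gcd(141, 15) = 3 and 3 | (11 − 17), so the pair is consistent; merging gives y ≡ 581 (mod 705), where 705 = lcm(141, 15).
The solution is unique modulo lcm(141, 15) = 705.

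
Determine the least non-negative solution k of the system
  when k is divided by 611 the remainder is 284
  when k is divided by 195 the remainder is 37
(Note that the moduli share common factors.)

gcd(611, 195) = 13 and 13 | (37 − 284), so the pair is consistent; merging gives k ≡ 8227 (mod 9165), where 9165 = lcm(611, 195).
The solution is unique modulo lcm(611, 195) = 9165.

8227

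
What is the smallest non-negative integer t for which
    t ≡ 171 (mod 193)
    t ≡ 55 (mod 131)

21015

From t ≡ 171 (mod 193) write t = 171 + 193s. Substituting into t ≡ 55 (mod 131) gives 193s ≡ 15 (mod 131), and since 62⁻¹ ≡ 112 (mod 131), s ≡ 108. Hence t ≡ 171 + 193·108 = 21015 (mod 25283).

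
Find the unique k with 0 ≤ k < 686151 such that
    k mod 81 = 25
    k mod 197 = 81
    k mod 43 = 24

583792

The moduli are pairwise coprime; N = 81·197·43 = 686151.
N/81 = 8471; 8471 ≡ 47 (mod 81); 47·50 ≡ 1, so inverse 50.
N/197 = 3483; 3483 ≡ 134 (mod 197); 134·25 ≡ 1, so inverse 25.
N/43 = 15957; 15957 ≡ 4 (mod 43); 4·11 ≡ 1, so inverse 11.
k ≡ 25·8471·50 + 81·3483·25 + 24·15957·11 = 21854473.
21854473 mod 686151 = 583792.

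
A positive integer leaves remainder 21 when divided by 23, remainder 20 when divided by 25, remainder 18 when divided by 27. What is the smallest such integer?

13545

The moduli are pairwise coprime; N = 23·25·27 = 15525.
N/23 = 675; 675 ≡ 8 (mod 23); 8·3 ≡ 1, so inverse 3.
N/25 = 621; 621 ≡ 21 (mod 25); 21·6 ≡ 1, so inverse 6.
N/27 = 575; 575 ≡ 8 (mod 27); 8·17 ≡ 1, so inverse 17.
a ≡ 21·675·3 + 20·621·6 + 18·575·17 = 292995.
292995 mod 15525 = 13545.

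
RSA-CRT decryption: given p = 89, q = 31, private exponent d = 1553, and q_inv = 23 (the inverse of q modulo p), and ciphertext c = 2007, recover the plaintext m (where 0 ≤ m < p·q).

1534

d_p = d mod (p−1) = 1553 mod 88 = 57; d_q = d mod (q−1) = 23.
m₁ = c^(d_p) mod p: c ≡ 49 (mod 89), and 49^57 mod 89 = 21.
m₂ = c^(d_q) mod q: c ≡ 23 (mod 31), and 23^23 mod 31 = 15.
h = q_inv·(m₁ − m₂) mod p = 23·(21 − 15) mod 89 = 49.
m = m₂ + h·q = 15 + 49·31 = 1534.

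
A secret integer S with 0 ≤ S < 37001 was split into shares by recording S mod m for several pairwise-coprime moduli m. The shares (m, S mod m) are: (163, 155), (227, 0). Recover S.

From S ≡ 155 (mod 163) write S = 155 + 163t. Substituting into S ≡ 0 (mod 227) gives 163t ≡ 72 (mod 227), and since 163⁻¹ ≡ 39 (mod 227), t ≡ 84. Hence S ≡ 155 + 163·84 = 13847 (mod 37001).

13847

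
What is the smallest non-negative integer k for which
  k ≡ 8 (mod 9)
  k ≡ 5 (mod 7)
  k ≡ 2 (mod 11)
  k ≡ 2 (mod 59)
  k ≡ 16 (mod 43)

155762

The moduli are pairwise coprime; N = 9·7·11·59·43 = 1758141.
N/9 = 195349; 195349 ≡ 4 (mod 9); 4·7 ≡ 1, so inverse 7.
N/7 = 251163; 251163 ≡ 3 (mod 7); 3·5 ≡ 1, so inverse 5.
N/11 = 159831; 159831 ≡ 1 (mod 11), inverse 1.
N/59 = 29799; 29799 ≡ 4 (mod 59); 4·15 ≡ 1, so inverse 15.
N/43 = 40887; 40887 ≡ 37 (mod 43); 37·7 ≡ 1, so inverse 7.
k ≡ 8·195349·7 + 5·251163·5 + 2·159831·1 + 2·29799·15 + 16·40887·7 = 23011595.
23011595 mod 1758141 = 155762.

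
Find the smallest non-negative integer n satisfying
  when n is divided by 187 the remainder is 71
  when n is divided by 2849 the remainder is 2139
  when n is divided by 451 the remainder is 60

400999

gcd(187, 2849) = 11 and 11 | (2139 − 71), so the pair is consistent; merging gives n ≡ 13535 (mod 48433), where 48433 = lcm(187, 2849).
gcd(48433, 451) = 11 and 11 | (60 − 13535), so the pair is consistent; merging gives n ≡ 400999 (mod 1985753), where 1985753 = lcm(48433, 451).
The solution is unique modulo lcm(187, 2849, 451) = 1985753.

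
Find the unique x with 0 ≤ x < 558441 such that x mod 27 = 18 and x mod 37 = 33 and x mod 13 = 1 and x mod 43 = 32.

The moduli are pairwise coprime; N = 27·37·13·43 = 558441.
N/27 = 20683; 20683 ≡ 1 (mod 27), inverse 1.
N/37 = 15093; 15093 ≡ 34 (mod 37); 34·12 ≡ 1, so inverse 12.
N/13 = 42957; 42957 ≡ 5 (mod 13); 5·8 ≡ 1, so inverse 8.
N/43 = 12987; 12987 ≡ 1 (mod 43), inverse 1.
x ≡ 18·20683·1 + 33·15093·12 + 1·42957·8 + 32·12987·1 = 7108362.
7108362 mod 558441 = 407070.

407070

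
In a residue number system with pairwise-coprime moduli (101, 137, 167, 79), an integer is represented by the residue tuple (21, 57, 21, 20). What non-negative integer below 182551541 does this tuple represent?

The moduli are pairwise coprime; N = 101·137·167·79 = 182551541.
N/101 = 1807441; 1807441 ≡ 46 (mod 101); 46·11 ≡ 1, so inverse 11.
N/137 = 1332493; 1332493 ≡ 31 (mod 137); 31·84 ≡ 1, so inverse 84.
N/167 = 1093123; 1093123 ≡ 108 (mod 167); 108·150 ≡ 1, so inverse 150.
N/79 = 2310779; 2310779 ≡ 29 (mod 79); 29·30 ≡ 1, so inverse 30.
x ≡ 21·1807441·11 + 57·1332493·84 + 21·1093123·150 + 20·2310779·30 = 11627300205.
11627300205 mod 182551541 = 126553122.

126553122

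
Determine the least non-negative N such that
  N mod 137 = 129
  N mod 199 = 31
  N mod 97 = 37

2536684

The moduli are pairwise coprime; M = 137·199·97 = 2644511.
M/137 = 19303; 19303 ≡ 123 (mod 137); 123·88 ≡ 1, so inverse 88.
M/199 = 13289; 13289 ≡ 155 (mod 199); 155·104 ≡ 1, so inverse 104.
M/97 = 27263; 27263 ≡ 6 (mod 97); 6·81 ≡ 1, so inverse 81.
N ≡ 129·19303·88 + 31·13289·104 + 37·27263·81 = 343678603.
343678603 mod 2644511 = 2536684.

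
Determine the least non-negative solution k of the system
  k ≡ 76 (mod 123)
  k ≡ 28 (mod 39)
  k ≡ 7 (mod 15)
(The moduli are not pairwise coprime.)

7087

gcd(123, 39) = 3 and 3 | (28 − 76), so the pair is consistent; merging gives k ≡ 691 (mod 1599), where 1599 = lcm(123, 39).
gcd(1599, 15) = 3 and 3 | (7 − 691), so the pair is consistent; merging gives k ≡ 7087 (mod 7995), where 7995 = lcm(1599, 15).
The solution is unique modulo lcm(123, 39, 15) = 7995.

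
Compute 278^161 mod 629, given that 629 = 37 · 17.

516

Mod 37: 278 ≡ 19; by Fermat, exponent reduces to 161 mod 36 = 17; 19^17 ≡ 35 (mod 37).
Mod 17: 278 ≡ 6; by Fermat, exponent reduces to 161 mod 16 = 1; 6^1 ≡ 6 (mod 17).
Combine by CRT: x ≡ 35 (mod 37), x ≡ 6 (mod 17) ⇒ x ≡ 516 (mod 629).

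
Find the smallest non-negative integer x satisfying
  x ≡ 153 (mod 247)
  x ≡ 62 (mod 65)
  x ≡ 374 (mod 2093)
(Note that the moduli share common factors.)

190837

Combine the congruences pairwise.
gcd(247, 65) = 13 and 13 | (62 − 153), so the pair is consistent; merging gives x ≡ 647 (mod 1235), where 1235 = lcm(247, 65).
gcd(1235, 2093) = 13 and 13 | (374 − 647), so the pair is consistent; merging gives x ≡ 190837 (mod 198835), where 198835 = lcm(1235, 2093).
The solution is unique modulo lcm(247, 65, 2093) = 198835.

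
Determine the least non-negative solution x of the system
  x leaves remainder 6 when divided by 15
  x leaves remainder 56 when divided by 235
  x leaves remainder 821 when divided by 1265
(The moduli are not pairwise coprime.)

gcd(15, 235) = 5 and 5 | (56 − 6), so the pair is consistent; merging gives x ≡ 291 (mod 705), where 705 = lcm(15, 235).
gcd(705, 1265) = 5 and 5 | (821 − 291), so the pair is consistent; merging gives x ≡ 79251 (mod 178365), where 178365 = lcm(705, 1265).
The solution is unique modulo lcm(15, 235, 1265) = 178365.

79251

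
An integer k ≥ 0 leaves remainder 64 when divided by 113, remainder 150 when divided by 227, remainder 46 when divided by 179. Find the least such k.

From k ≡ 64 (mod 113) write k = 64 + 113t. Substituting into k ≡ 150 (mod 227) gives 113t ≡ 86 (mod 227), and since 113⁻¹ ≡ 225 (mod 227), t ≡ 55. Hence k ≡ 64 + 113·55 = 6279 (mod 25651).
From k ≡ 6279 (mod 25651) write k = 6279 + 25651t. Substituting into k ≡ 46 (mod 179) gives 25651t ≡ 32 (mod 179), and since 54⁻¹ ≡ 63 (mod 179), t ≡ 47. Hence k ≡ 6279 + 25651·47 = 1211876 (mod 4591529).

1211876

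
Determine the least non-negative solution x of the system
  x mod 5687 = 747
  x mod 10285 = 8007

398837

Combine the congruences pairwise.
gcd(5687, 10285) = 121 and 121 | (8007 − 747), so the pair is consistent; merging gives x ≡ 398837 (mod 483395), where 483395 = lcm(5687, 10285).
The solution is unique modulo lcm(5687, 10285) = 483395.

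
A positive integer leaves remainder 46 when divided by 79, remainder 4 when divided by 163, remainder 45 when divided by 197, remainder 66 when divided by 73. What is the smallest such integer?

The moduli are pairwise coprime; N = 79·163·197·73 = 185184137.
N/79 = 2344103; 2344103 ≡ 15 (mod 79); 15·58 ≡ 1, so inverse 58.
N/163 = 1136099; 1136099 ≡ 152 (mod 163); 152·74 ≡ 1, so inverse 74.
N/197 = 940021; 940021 ≡ 134 (mod 197); 134·25 ≡ 1, so inverse 25.
N/73 = 2536769; 2536769 ≡ 19 (mod 73); 19·50 ≡ 1, so inverse 50.
t ≡ 46·2344103·58 + 4·1136099·74 + 45·940021·25 + 66·2536769·50 = 16019213433.
16019213433 mod 185184137 = 93377651.

93377651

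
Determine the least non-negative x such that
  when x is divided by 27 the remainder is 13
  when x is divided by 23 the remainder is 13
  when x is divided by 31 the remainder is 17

2497

The moduli are pairwise coprime; N = 27·23·31 = 19251.
N/27 = 713; 713 ≡ 11 (mod 27); 11·5 ≡ 1, so inverse 5.
N/23 = 837; 837 ≡ 9 (mod 23); 9·18 ≡ 1, so inverse 18.
N/31 = 621; 621 ≡ 1 (mod 31), inverse 1.
x ≡ 13·713·5 + 13·837·18 + 17·621·1 = 252760.
252760 mod 19251 = 2497.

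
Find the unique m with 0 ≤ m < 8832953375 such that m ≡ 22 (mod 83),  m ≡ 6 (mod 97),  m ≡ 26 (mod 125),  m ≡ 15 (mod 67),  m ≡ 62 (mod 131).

The moduli are pairwise coprime; N = 83·97·125·67·131 = 8832953375.
N/83 = 106421125; 106421125 ≡ 19 (mod 83); 19·35 ≡ 1, so inverse 35.
N/97 = 91061375; 91061375 ≡ 6 (mod 97); 6·81 ≡ 1, so inverse 81.
N/125 = 70663627; 70663627 ≡ 2 (mod 125); 2·63 ≡ 1, so inverse 63.
N/67 = 131835125; 131835125 ≡ 29 (mod 67); 29·37 ≡ 1, so inverse 37.
N/131 = 67427125; 67427125 ≡ 115 (mod 131); 115·90 ≡ 1, so inverse 90.
m ≡ 22·106421125·35 + 6·91061375·81 + 26·70663627·63 + 15·131835125·37 + 62·67427125·90 = 691358967401.
691358967401 mod 8832953375 = 2388604151.

2388604151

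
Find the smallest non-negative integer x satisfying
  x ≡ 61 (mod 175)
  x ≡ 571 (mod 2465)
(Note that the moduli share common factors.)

Combine the congruences pairwise.
gcd(175, 2465) = 5 and 5 | (571 − 61), so the pair is consistent; merging gives x ≡ 3036 (mod 86275), where 86275 = lcm(175, 2465).
The solution is unique modulo lcm(175, 2465) = 86275.

3036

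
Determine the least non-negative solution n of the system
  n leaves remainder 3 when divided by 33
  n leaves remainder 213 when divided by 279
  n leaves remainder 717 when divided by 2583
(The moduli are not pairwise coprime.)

383001

gcd(33, 279) = 3 and 3 | (213 − 3), so the pair is consistent; merging gives n ≡ 2445 (mod 3069), where 3069 = lcm(33, 279).
gcd(3069, 2583) = 9 and 9 | (717 − 2445), so the pair is consistent; merging gives n ≡ 383001 (mod 880803), where 880803 = lcm(3069, 2583).
The solution is unique modulo lcm(33, 279, 2583) = 880803.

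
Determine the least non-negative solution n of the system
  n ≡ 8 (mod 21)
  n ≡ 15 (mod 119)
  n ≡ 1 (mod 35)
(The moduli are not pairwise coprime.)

gcd(21, 119) = 7 and 7 | (15 − 8), so the pair is consistent; merging gives n ≡ 134 (mod 357), where 357 = lcm(21, 119).
gcd(357, 35) = 7 and 7 | (1 − 134), so the pair is consistent; merging gives n ≡ 491 (mod 1785), where 1785 = lcm(357, 35).
The solution is unique modulo lcm(21, 119, 35) = 1785.

491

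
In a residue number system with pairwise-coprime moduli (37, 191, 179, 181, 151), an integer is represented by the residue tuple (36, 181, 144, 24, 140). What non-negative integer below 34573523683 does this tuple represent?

From x ≡ 36 (mod 37) write x = 36 + 37t. Substituting into x ≡ 181 (mod 191) gives 37t ≡ 145 (mod 191), and since 37⁻¹ ≡ 31 (mod 191), t ≡ 102. Hence x ≡ 36 + 37·102 = 3810 (mod 7067).
From x ≡ 3810 (mod 7067) write x = 3810 + 7067t. Substituting into x ≡ 144 (mod 179) gives 7067t ≡ 93 (mod 179), and since 86⁻¹ ≡ 102 (mod 179), t ≡ 178. Hence x ≡ 3810 + 7067·178 = 1261736 (mod 1264993).
From x ≡ 1261736 (mod 1264993) write x = 1261736 + 1264993t. Substituting into x ≡ 24 (mod 181) gives 1264993t ≡ 39 (mod 181), and since 165⁻¹ ≡ 147 (mod 181), t ≡ 122. Hence x ≡ 1261736 + 1264993·122 = 155590882 (mod 228963733).
From x ≡ 155590882 (mod 228963733) write x = 155590882 + 228963733t. Substituting into x ≡ 140 (mod 151) gives 228963733t ≡ 111 (mod 151), and since 17⁻¹ ≡ 80 (mod 151), t ≡ 122. Hence x ≡ 155590882 + 228963733·122 = 28089166308 (mod 34573523683).

28089166308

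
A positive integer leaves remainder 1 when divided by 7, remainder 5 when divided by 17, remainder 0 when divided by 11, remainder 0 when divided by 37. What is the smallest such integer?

From n ≡ 1 (mod 7) write n = 1 + 7t. Substituting into n ≡ 5 (mod 17) gives 7t ≡ 4 (mod 17), and since 7⁻¹ ≡ 5 (mod 17), t ≡ 3. Hence n ≡ 1 + 7·3 = 22 (mod 119).
From n ≡ 22 (mod 119) write n = 22 + 119t. Substituting into n ≡ 0 (mod 11) gives 119t ≡ 0 (mod 11), and since 9⁻¹ ≡ 5 (mod 11), t ≡ 0. Hence n ≡ 22 + 119·0 = 22 (mod 1309).
From n ≡ 22 (mod 1309) write n = 22 + 1309t. Substituting into n ≡ 0 (mod 37) gives 1309t ≡ 15 (mod 37), and since 14⁻¹ ≡ 8 (mod 37), t ≡ 9. Hence n ≡ 22 + 1309·9 = 11803 (mod 48433).

11803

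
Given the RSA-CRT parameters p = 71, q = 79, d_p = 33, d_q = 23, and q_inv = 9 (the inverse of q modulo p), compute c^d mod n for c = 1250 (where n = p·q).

5278

m₁ = c^(d_p) mod p: c ≡ 43 (mod 71), and 43^33 mod 71 = 24.
m₂ = c^(d_q) mod q: c ≡ 65 (mod 79), and 65^23 mod 79 = 64.
h = q_inv·(m₁ − m₂) mod p = 9·(24 − 64) mod 71 = 66.
m = m₂ + h·q = 64 + 66·79 = 5278.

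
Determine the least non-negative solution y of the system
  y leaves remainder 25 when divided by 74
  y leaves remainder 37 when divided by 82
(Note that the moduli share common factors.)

gcd(74, 82) = 2 and 2 | (37 − 25), so the pair is consistent; merging gives y ≡ 1431 (mod 3034), where 3034 = lcm(74, 82).
The solution is unique modulo lcm(74, 82) = 3034.

1431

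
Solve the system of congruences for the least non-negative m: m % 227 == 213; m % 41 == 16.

4526

From m ≡ 213 (mod 227) write m = 213 + 227t. Substituting into m ≡ 16 (mod 41) gives 227t ≡ 8 (mod 41), and since 22⁻¹ ≡ 28 (mod 41), t ≡ 19. Hence m ≡ 213 + 227·19 = 4526 (mod 9307).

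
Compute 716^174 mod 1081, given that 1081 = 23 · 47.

639

Mod 23: 716 ≡ 3; by Fermat, exponent reduces to 174 mod 22 = 20; 3^20 ≡ 18 (mod 23).
Mod 47: 716 ≡ 11; by Fermat, exponent reduces to 174 mod 46 = 36; 11^36 ≡ 28 (mod 47).
Combine by CRT: x ≡ 18 (mod 23), x ≡ 28 (mod 47) ⇒ x ≡ 639 (mod 1081).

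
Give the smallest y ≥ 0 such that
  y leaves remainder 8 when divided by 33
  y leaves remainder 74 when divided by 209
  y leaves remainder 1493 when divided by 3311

gcd(33, 209) = 11 and 11 | (74 − 8), so the pair is consistent; merging gives y ≡ 74 (mod 627), where 627 = lcm(33, 209).
gcd(627, 3311) = 11 and 11 | (1493 − 74), so the pair is consistent; merging gives y ≡ 80957 (mod 188727), where 188727 = lcm(627, 3311).
The solution is unique modulo lcm(33, 209, 3311) = 188727.

80957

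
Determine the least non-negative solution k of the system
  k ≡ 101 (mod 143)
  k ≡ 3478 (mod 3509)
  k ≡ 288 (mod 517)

1589546

gcd(143, 3509) = 11 and 11 | (3478 − 101), so the pair is consistent; merging gives k ≡ 38568 (mod 45617), where 45617 = lcm(143, 3509).
gcd(45617, 517) = 11 and 11 | (288 − 38568), so the pair is consistent; merging gives k ≡ 1589546 (mod 2143999), where 2143999 = lcm(45617, 517).
The solution is unique modulo lcm(143, 3509, 517) = 2143999.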